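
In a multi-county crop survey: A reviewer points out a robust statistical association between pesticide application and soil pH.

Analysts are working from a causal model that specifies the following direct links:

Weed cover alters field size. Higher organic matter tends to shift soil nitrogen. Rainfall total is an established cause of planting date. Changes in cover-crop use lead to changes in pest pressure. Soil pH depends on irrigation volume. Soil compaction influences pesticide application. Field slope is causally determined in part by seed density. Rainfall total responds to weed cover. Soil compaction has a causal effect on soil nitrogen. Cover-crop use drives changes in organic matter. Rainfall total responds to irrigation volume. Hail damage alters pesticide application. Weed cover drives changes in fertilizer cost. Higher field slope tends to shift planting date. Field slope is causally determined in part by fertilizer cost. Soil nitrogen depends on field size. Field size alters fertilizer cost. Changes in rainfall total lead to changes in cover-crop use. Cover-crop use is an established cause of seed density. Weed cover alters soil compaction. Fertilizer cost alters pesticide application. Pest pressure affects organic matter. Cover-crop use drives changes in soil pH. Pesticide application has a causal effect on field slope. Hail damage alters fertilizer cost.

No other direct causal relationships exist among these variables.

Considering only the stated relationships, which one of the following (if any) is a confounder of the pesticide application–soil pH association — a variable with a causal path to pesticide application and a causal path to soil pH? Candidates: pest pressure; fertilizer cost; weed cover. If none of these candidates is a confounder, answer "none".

weed cover

Weed cover causes pesticide application (weed cover → fertilizer cost → pesticide application) and also causes soil pH (weed cover → rainfall total → cover-crop use → soil pH); it is a common cause of both.
Each of the other candidates lacks a causal path to at least one of pesticide application and soil pH, so they do not confound the relationship.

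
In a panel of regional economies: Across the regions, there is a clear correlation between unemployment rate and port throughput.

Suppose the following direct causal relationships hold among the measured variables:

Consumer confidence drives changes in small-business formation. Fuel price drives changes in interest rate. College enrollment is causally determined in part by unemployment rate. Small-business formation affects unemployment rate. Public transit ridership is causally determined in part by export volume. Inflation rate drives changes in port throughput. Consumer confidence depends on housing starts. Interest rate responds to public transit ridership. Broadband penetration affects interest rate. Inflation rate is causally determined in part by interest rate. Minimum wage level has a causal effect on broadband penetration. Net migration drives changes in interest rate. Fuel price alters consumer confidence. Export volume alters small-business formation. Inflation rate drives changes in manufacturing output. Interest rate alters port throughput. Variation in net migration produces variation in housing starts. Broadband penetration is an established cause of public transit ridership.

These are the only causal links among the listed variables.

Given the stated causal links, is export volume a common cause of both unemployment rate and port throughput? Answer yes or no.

yes

Export volume has a causal path to unemployment rate (export volume → small-business formation → unemployment rate) and to port throughput (export volume → public transit ridership → interest rate → port throughput), so it is a common cause of both — a confounder.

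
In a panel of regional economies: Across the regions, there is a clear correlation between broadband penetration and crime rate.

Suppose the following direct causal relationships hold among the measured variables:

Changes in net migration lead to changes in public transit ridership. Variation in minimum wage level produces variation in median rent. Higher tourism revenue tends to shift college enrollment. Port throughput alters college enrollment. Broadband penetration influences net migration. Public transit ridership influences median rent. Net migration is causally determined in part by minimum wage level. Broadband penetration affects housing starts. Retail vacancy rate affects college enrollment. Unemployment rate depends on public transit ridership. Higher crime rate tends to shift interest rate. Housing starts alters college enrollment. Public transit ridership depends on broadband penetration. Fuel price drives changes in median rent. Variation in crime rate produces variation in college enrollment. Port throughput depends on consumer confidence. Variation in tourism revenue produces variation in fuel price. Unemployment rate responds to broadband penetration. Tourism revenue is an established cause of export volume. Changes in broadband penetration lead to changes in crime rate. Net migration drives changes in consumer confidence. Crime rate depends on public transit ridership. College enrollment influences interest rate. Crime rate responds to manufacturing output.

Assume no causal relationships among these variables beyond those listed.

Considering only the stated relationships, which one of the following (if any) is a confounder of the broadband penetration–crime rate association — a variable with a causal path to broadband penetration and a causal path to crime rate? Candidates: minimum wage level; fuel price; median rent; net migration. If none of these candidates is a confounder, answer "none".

None of the listed candidates has causal paths to both broadband penetration and crime rate in the stated relationships, so none is a common cause.

none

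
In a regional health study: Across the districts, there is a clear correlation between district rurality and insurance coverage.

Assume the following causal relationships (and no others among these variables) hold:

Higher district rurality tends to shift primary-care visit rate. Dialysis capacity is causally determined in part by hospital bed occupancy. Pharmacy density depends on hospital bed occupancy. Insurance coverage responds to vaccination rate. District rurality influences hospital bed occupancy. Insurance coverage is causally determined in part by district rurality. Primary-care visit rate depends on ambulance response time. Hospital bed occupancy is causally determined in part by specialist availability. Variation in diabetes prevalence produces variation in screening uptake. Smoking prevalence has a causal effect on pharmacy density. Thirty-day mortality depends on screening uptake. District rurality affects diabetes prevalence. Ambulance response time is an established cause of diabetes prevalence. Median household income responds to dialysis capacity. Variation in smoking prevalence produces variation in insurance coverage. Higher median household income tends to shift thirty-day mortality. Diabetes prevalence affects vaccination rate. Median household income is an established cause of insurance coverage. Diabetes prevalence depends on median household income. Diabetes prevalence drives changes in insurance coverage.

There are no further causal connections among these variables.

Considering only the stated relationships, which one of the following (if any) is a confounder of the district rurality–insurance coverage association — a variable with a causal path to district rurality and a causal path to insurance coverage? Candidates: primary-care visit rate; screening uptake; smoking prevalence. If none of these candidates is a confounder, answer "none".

none

None of the listed candidates has causal paths to both district rurality and insurance coverage in the stated relationships, so none is a common cause.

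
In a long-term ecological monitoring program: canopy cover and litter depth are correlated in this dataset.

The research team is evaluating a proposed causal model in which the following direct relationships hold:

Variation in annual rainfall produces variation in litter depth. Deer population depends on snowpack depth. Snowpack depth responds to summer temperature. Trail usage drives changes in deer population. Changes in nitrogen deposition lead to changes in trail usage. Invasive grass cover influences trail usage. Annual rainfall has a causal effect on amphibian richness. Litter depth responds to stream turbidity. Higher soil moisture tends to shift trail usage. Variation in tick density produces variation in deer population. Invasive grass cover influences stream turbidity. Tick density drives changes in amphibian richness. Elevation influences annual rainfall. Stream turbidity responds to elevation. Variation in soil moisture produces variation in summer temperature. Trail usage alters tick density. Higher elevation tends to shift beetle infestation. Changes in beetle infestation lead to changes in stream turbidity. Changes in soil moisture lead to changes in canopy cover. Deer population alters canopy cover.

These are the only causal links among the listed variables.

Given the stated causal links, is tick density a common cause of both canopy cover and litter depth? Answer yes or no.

Tick density has no stated causal path to litter depth. A confounder must cause both variables, so tick density does not qualify.

no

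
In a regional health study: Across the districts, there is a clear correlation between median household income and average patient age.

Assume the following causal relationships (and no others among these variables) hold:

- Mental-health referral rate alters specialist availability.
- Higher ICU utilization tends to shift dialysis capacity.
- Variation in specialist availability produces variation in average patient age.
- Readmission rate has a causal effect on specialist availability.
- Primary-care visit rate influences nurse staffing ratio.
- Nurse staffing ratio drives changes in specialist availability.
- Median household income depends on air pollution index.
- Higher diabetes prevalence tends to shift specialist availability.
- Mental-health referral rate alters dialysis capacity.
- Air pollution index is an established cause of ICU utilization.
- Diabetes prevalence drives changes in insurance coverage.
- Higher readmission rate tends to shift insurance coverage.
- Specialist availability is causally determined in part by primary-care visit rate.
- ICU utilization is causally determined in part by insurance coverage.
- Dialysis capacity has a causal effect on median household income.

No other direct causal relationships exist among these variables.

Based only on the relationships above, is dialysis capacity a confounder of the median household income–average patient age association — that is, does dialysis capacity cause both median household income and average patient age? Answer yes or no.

Dialysis capacity has no stated causal path to average patient age. A confounder must cause both variables, so dialysis capacity does not qualify.

no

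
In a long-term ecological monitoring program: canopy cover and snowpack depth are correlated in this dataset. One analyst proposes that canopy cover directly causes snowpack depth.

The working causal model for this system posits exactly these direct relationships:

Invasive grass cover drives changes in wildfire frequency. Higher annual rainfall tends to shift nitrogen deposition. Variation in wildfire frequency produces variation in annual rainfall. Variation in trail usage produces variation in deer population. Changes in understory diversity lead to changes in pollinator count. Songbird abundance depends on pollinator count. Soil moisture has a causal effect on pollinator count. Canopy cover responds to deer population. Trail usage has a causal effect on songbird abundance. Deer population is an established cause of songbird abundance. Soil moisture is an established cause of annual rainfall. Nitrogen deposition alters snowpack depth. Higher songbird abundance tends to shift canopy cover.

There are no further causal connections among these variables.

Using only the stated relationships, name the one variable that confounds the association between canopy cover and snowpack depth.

soil moisture

Soil moisture has a causal path to canopy cover (soil moisture → pollinator count → songbird abundance → canopy cover) and a separate causal path to snowpack depth (soil moisture → annual rainfall → nitrogen deposition → snowpack depth), so it is a common cause of both.
No stated relationship gives canopy cover a causal route to snowpack depth, so the correlation is explained by the shared upstream cause rather than a direct effect.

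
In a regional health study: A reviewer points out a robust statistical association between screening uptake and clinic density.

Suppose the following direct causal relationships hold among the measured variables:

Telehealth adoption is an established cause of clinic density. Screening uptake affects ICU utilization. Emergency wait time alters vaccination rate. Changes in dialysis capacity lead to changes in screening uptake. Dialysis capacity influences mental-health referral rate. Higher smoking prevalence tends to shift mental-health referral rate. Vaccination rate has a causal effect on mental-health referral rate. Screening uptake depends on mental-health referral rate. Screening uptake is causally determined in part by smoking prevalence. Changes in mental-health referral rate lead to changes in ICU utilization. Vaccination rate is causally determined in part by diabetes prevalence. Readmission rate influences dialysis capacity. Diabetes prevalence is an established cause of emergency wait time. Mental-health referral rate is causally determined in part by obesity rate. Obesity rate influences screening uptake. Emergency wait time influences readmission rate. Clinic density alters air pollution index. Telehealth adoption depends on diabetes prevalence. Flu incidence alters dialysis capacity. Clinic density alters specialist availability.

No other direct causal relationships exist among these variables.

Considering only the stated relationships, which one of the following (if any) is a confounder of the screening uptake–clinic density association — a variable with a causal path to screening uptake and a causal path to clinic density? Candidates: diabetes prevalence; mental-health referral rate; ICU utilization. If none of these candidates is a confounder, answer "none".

Diabetes prevalence causes screening uptake (diabetes prevalence → vaccination rate → mental-health referral rate → screening uptake) and also causes clinic density (diabetes prevalence → telehealth adoption → clinic density); it is a common cause of both.
Each of the other candidates lacks a causal path to at least one of screening uptake and clinic density, so they do not confound the relationship.

diabetes prevalence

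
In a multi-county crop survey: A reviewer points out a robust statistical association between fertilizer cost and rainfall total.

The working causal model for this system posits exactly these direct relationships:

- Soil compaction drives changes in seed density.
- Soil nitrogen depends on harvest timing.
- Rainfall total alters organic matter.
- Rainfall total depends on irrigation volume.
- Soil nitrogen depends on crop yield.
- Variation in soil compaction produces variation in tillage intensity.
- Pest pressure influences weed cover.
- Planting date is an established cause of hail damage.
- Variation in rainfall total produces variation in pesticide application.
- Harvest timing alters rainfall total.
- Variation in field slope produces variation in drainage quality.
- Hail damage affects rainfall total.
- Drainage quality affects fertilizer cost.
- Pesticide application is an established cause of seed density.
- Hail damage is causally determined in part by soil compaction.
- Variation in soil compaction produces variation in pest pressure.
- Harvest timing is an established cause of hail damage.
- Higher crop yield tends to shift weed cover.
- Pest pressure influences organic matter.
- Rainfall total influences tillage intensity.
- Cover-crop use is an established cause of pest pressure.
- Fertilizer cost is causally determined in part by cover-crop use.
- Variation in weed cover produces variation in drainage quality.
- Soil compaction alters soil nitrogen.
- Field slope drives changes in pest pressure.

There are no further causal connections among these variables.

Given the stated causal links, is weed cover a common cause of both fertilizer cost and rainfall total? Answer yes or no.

Weed cover has no stated causal path to rainfall total. A confounder must cause both variables, so weed cover does not qualify.

no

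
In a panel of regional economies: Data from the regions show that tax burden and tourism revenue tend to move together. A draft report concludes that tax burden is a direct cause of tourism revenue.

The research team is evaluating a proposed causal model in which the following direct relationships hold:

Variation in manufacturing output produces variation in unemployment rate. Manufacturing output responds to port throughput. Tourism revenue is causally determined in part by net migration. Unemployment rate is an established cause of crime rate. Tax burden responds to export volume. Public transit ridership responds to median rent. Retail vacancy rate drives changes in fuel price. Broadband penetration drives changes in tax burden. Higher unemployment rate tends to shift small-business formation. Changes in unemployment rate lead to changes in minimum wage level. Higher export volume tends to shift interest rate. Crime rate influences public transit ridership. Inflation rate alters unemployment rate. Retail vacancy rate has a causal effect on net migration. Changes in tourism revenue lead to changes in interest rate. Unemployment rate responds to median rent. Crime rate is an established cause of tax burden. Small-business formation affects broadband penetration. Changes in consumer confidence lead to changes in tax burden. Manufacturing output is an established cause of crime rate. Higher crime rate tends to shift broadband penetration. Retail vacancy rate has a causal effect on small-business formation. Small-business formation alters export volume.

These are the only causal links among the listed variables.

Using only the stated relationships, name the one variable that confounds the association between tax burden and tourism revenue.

retail vacancy rate

Retail vacancy rate has a causal path to tax burden (retail vacancy rate → small-business formation → export volume → tax burden) and a separate causal path to tourism revenue (retail vacancy rate → net migration → tourism revenue), so it is a common cause of both.
No stated relationship gives tax burden a causal route to tourism revenue, so the correlation is explained by the shared upstream cause rather than a direct effect.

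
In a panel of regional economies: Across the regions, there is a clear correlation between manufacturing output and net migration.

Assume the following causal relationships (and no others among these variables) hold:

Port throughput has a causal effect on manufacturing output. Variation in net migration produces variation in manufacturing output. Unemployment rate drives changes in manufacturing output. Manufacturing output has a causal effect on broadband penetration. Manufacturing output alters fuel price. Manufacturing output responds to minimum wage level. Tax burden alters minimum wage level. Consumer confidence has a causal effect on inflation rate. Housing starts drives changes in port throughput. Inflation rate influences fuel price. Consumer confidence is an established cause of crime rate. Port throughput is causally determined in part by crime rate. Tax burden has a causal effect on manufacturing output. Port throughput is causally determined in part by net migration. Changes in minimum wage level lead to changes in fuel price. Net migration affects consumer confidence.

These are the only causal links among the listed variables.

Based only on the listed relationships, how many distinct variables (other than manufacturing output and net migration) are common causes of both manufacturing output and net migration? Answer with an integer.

0

No listed variable has a causal path to both manufacturing output and net migration, so there are no common causes.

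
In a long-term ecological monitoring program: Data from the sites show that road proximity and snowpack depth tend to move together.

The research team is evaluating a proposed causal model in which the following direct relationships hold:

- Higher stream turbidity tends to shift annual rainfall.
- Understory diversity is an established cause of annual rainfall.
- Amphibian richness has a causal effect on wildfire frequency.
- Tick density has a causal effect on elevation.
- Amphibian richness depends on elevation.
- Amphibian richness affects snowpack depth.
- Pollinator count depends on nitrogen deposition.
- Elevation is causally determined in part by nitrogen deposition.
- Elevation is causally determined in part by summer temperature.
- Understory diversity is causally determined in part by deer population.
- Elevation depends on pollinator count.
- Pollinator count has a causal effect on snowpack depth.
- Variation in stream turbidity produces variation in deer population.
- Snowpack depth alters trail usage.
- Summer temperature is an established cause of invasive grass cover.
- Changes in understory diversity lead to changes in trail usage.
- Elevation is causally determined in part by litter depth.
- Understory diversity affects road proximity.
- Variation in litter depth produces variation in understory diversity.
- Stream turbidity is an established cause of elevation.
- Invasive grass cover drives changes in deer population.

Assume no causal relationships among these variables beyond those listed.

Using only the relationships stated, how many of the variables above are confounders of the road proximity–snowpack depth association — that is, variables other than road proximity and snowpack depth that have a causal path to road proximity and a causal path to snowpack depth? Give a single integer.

The common causes are: litter depth (to road proximity via litter depth → understory diversity → road proximity; to snowpack depth via litter depth → elevation → amphibian richness → snowpack depth); stream turbidity (to road proximity via stream turbidity → deer population → understory diversity → road proximity; to snowpack depth via stream turbidity → elevation → amphibian richness → snowpack depth); summer temperature (to road proximity via summer temperature → invasive grass cover → deer population → understory diversity → road proximity; to snowpack depth via summer temperature → elevation → amphibian richness → snowpack depth).
Every other variable lacks a causal path to at least one of road proximity and snowpack depth.

3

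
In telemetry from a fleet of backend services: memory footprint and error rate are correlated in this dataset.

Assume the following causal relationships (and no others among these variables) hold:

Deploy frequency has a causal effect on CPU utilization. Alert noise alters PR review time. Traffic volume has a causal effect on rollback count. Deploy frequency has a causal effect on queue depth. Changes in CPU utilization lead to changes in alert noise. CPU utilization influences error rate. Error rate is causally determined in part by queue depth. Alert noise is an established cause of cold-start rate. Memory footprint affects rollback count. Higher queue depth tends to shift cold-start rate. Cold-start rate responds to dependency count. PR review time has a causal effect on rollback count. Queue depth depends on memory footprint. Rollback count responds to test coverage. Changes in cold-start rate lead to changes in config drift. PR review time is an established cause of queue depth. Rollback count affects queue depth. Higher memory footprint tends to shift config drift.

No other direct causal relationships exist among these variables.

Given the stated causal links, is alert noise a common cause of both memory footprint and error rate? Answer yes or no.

no

Alert noise has no stated causal path to memory footprint. A confounder must cause both variables, so alert noise does not qualify.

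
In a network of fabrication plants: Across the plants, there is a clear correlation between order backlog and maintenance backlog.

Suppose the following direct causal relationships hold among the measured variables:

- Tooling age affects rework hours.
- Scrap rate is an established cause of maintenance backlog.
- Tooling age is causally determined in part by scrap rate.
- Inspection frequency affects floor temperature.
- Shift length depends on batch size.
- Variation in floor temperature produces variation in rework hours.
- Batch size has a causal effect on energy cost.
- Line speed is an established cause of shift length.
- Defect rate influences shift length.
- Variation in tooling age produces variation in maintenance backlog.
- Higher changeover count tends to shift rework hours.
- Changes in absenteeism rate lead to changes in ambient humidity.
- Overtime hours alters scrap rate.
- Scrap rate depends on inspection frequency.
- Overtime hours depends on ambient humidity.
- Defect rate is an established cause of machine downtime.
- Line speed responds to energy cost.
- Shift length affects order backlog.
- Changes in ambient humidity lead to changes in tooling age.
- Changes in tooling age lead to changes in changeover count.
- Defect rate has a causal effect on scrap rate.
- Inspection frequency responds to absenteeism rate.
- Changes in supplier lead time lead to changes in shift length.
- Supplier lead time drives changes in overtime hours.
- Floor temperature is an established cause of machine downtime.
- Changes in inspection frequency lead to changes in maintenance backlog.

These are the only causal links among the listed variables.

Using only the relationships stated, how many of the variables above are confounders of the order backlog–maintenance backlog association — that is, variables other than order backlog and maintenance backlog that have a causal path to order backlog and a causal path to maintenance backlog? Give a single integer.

2

The common causes are: defect rate (to order backlog via defect rate → shift length → order backlog; to maintenance backlog via defect rate → scrap rate → maintenance backlog); supplier lead time (to order backlog via supplier lead time → shift length → order backlog; to maintenance backlog via supplier lead time → overtime hours → scrap rate → maintenance backlog).
Every other variable lacks a causal path to at least one of order backlog and maintenance backlog.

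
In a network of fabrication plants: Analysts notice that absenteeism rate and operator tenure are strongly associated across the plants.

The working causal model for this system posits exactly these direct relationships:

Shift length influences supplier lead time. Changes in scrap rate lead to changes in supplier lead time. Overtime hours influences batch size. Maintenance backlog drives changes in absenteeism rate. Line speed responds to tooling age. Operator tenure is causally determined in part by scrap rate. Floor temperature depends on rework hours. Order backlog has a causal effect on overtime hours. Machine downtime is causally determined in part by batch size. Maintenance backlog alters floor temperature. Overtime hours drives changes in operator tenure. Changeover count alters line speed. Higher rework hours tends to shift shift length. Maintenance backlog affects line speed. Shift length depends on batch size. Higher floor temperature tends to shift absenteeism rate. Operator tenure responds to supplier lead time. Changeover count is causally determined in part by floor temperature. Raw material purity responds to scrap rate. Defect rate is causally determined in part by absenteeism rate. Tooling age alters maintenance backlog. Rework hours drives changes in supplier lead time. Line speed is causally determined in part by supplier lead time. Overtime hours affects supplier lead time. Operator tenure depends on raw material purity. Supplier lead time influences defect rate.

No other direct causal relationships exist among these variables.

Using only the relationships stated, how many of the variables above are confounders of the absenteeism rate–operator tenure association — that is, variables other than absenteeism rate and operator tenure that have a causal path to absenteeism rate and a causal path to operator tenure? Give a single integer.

The common causes are: rework hours (to absenteeism rate via rework hours → floor temperature → absenteeism rate; to operator tenure via rework hours → supplier lead time → operator tenure).
Every other variable lacks a causal path to at least one of absenteeism rate and operator tenure.

1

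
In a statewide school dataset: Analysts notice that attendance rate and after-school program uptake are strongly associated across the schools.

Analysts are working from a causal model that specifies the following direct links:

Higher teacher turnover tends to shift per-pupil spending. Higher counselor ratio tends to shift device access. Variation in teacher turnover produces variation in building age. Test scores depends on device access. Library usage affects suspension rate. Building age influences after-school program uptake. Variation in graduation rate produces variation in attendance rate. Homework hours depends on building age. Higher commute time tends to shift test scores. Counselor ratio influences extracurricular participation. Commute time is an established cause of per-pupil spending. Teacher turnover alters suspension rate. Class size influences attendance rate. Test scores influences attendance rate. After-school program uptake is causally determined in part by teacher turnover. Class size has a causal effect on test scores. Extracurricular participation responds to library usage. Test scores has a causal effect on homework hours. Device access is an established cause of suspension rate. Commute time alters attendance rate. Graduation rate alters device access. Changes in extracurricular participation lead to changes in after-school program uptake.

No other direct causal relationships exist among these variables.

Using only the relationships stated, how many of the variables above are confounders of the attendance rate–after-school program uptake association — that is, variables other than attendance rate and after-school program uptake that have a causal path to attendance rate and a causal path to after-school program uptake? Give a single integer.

The common causes are: counselor ratio (to attendance rate via counselor ratio → device access → test scores → attendance rate; to after-school program uptake via counselor ratio → extracurricular participation → after-school program uptake).
Every other variable lacks a causal path to at least one of attendance rate and after-school program uptake.

1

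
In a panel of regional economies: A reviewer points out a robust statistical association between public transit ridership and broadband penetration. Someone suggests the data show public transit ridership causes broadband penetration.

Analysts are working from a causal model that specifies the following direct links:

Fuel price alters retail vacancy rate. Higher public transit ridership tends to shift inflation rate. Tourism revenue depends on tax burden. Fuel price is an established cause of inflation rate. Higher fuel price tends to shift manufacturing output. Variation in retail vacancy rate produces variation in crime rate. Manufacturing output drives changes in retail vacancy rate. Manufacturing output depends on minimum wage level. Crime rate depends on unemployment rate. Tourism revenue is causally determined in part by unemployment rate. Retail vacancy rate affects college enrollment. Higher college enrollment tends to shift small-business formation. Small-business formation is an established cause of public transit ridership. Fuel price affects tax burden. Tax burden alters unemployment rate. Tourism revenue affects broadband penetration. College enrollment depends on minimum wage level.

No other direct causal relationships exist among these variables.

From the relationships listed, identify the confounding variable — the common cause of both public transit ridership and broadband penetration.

fuel price

Fuel price has a causal path to public transit ridership (fuel price → retail vacancy rate → college enrollment → small-business formation → public transit ridership) and a separate causal path to broadband penetration (fuel price → tax burden → tourism revenue → broadband penetration), so it is a common cause of both.
No stated relationship gives public transit ridership a causal route to broadband penetration, so the correlation is explained by the shared upstream cause rather than a direct effect.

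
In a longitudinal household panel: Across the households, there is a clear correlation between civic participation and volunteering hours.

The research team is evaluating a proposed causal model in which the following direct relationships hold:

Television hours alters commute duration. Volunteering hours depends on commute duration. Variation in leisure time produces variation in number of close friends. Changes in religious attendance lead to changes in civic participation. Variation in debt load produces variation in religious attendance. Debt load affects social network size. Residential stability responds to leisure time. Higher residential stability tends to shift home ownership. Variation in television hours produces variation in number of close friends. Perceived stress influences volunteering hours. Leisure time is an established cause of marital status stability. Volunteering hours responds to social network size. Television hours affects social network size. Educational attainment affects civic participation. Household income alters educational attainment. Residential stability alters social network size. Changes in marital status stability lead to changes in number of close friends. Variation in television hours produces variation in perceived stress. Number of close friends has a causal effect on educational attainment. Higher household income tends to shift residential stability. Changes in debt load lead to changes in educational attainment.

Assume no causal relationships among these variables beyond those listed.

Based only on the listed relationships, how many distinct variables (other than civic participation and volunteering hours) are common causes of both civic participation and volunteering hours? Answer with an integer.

4

The common causes are: debt load (to civic participation via debt load → educational attainment → civic participation; to volunteering hours via debt load → social network size → volunteering hours); household income (to civic participation via household income → educational attainment → civic participation; to volunteering hours via household income → residential stability → social network size → volunteering hours); leisure time (to civic participation via leisure time → number of close friends → educational attainment → civic participation; to volunteering hours via leisure time → residential stability → social network size → volunteering hours); television hours (to civic participation via television hours → number of close friends → educational attainment → civic participation; to volunteering hours via television hours → perceived stress → volunteering hours).
Every other variable lacks a causal path to at least one of civic participation and volunteering hours.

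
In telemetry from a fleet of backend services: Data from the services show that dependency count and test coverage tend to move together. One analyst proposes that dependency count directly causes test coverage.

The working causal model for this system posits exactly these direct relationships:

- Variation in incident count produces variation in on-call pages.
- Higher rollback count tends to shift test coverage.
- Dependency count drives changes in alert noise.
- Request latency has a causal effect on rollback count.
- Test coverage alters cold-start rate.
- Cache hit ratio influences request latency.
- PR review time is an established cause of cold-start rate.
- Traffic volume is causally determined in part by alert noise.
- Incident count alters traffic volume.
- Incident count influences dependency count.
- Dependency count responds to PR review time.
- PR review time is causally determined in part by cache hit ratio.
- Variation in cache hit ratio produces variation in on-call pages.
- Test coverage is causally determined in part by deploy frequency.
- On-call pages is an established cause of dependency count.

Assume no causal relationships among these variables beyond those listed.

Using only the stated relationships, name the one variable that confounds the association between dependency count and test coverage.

cache hit ratio

Cache hit ratio has a causal path to dependency count (cache hit ratio → on-call pages → dependency count) and a separate causal path to test coverage (cache hit ratio → request latency → rollback count → test coverage), so it is a common cause of both.
No stated relationship gives dependency count a causal route to test coverage, so the correlation is explained by the shared upstream cause rather than a direct effect.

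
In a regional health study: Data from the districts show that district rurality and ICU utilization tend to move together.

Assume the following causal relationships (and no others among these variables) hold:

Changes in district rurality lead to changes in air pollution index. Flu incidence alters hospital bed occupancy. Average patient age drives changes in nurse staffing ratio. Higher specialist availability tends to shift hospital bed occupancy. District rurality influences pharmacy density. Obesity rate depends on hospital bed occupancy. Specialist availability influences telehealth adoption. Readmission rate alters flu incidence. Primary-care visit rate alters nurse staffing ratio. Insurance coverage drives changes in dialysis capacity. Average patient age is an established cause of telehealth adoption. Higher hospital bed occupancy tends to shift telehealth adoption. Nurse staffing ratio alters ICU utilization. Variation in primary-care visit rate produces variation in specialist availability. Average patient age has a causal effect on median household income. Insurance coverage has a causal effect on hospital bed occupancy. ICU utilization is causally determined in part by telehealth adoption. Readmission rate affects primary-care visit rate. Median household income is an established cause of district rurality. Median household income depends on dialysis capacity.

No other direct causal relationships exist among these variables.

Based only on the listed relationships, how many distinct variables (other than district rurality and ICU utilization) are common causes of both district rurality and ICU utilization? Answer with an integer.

2

The common causes are: average patient age (to district rurality via average patient age → median household income → district rurality; to ICU utilization via average patient age → telehealth adoption → ICU utilization); insurance coverage (to district rurality via insurance coverage → dialysis capacity → median household income → district rurality; to ICU utilization via insurance coverage → hospital bed occupancy → telehealth adoption → ICU utilization).
Every other variable lacks a causal path to at least one of district rurality and ICU utilization.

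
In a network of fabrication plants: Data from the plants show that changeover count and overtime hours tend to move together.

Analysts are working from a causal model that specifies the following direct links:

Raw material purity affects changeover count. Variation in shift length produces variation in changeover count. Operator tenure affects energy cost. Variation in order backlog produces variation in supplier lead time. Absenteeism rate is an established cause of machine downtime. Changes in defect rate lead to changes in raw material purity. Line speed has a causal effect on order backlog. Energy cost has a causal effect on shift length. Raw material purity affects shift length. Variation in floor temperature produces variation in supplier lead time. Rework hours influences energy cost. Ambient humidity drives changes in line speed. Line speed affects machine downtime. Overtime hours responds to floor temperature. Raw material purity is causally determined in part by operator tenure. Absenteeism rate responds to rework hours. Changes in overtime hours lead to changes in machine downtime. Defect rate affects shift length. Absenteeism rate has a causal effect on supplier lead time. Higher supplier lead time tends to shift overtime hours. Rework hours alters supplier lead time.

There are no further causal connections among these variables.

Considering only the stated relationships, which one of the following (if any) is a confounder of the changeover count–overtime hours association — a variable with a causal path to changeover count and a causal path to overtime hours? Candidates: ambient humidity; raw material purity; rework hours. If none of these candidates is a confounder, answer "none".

rework hours

Rework hours causes changeover count (rework hours → energy cost → shift length → changeover count) and also causes overtime hours (rework hours → supplier lead time → overtime hours); it is a common cause of both.
Each of the other candidates lacks a causal path to at least one of changeover count and overtime hours, so they do not confound the relationship.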